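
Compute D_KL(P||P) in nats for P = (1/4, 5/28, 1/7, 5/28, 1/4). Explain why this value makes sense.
0.0000 nats

KL divergence satisfies the Gibbs inequality: D_KL(P||Q) ≥ 0 for all distributions P, Q.

D_KL(P||Q) = Σ p(x) log(p(x)/q(x))
Each term is p(x) × log_e(p(x)/p(x)) = p(x) × log_e(1) = 0, so the sum is 0.
D_KL(P||Q) = 0.0000 nats

When P = Q, the KL divergence is exactly 0, as there is no 'divergence' between identical distributions.

This non-negativity is a fundamental property: relative entropy cannot be negative because it measures how different Q is from P.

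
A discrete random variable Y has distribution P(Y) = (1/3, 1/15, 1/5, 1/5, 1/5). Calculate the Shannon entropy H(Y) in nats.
1.5124 nats

Shannon entropy is H(X) = -Σ p(x) log p(x).

For P = (1/3, 1/15, 1/5, 1/5, 1/5):
H = -1/3 × log_e(1/3) -1/15 × log_e(1/15) -1/5 × log_e(1/5) -1/5 × log_e(1/5) -1/5 × log_e(1/5)
H = 1.5124 nats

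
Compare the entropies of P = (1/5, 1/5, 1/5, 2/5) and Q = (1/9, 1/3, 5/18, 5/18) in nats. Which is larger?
P

Computing entropies in nats:
H(P) = 1.3322
H(Q) = 1.3220

Distribution P has higher entropy.

Intuition: The distribution closer to uniform (more spread out) has higher entropy.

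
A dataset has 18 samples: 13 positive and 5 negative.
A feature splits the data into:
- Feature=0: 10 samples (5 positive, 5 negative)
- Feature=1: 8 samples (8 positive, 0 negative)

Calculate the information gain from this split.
0.2968 bits

Information Gain = H(Y) - H(Y|Feature)

Before split:
P(positive) = 13/18 = 0.7222
H(Y) = 0.8524 bits

After split:
Feature=0: H = 1.0000 bits (weight = 10/18)
Feature=1: H = 0.0000 bits (weight = 8/18)
H(Y|Feature) = (10/18)×1.0000 + (8/18)×0.0000 = 0.5556 bits

Information Gain = 0.8524 - 0.5556 = 0.2968 bits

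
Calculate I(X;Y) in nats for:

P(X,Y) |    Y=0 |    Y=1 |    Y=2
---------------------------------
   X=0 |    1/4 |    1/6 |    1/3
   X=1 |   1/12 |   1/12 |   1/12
0.0073 nats

Mutual information: I(X;Y) = H(X) + H(Y) - H(X,Y)

Marginals:
P(X) = (3/4, 1/4), H(X) = 0.5623 nats
P(Y) = (1/3, 1/4, 5/12), H(Y) = 1.0776 nats

Joint entropy: H(X,Y) = 1.6326 nats

I(X;Y) = 0.5623 + 1.0776 - 1.6326 = 0.0073 nats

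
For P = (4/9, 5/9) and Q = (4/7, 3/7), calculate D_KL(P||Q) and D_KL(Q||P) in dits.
D_KL(P||Q) = 0.0141, D_KL(Q||P) = 0.0141

KL divergence is not symmetric: D_KL(P||Q) ≠ D_KL(Q||P) in general.

D_KL(P||Q) = 0.0141 dits
D_KL(Q||P) = 0.0141 dits

In this case they happen to be equal (to 4 decimal places).

This asymmetry is why KL divergence is not a true distance metric.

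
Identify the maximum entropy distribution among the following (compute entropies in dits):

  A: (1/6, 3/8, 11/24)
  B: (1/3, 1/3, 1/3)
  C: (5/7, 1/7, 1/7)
B

For a discrete distribution over n outcomes, entropy is maximized by the uniform distribution.

Computing entropies:
H(A) = 0.4447 dits
H(B) = 0.4771 dits
H(C) = 0.3458 dits

The uniform distribution (where all probabilities equal 1/3) achieves the maximum entropy of log_10(3) = 0.4771 dits.

Distribution B has the highest entropy.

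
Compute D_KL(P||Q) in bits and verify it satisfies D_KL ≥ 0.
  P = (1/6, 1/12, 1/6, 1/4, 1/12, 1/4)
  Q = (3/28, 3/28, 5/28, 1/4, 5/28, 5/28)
0.0892 bits

KL divergence satisfies the Gibbs inequality: D_KL(P||Q) ≥ 0 for all distributions P, Q.

D_KL(P||Q) = Σ p(x) log(p(x)/q(x))
Term by term:
  x=0: 1/6 × log_2[(1/6)/(3/28)] = 0.1062
  x=1: 1/12 × log_2[(1/12)/(3/28)] = -0.0302
  x=2: 1/6 × log_2[(1/6)/(5/28)] = -0.0166
  x=3: 1/4 × log_2[(1/4)/(1/4)] = 0.0000
  x=4: 1/12 × log_2[(1/12)/(5/28)] = -0.0916
  x=5: 1/4 × log_2[(1/4)/(5/28)] = 0.1214
D_KL(P||Q) = 0.0892 bits

D_KL(P||Q) = 0.0892 ≥ 0 ✓

This non-negativity is a fundamental property: relative entropy cannot be negative because it measures how different Q is from P.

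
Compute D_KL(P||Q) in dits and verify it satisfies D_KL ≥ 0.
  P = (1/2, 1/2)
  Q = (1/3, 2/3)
0.0256 dits

KL divergence satisfies the Gibbs inequality: D_KL(P||Q) ≥ 0 for all distributions P, Q.

D_KL(P||Q) = Σ p(x) log(p(x)/q(x))
Term by term:
  x=0: 1/2 × log_10[(1/2)/(1/3)] = 0.0880
  x=1: 1/2 × log_10[(1/2)/(2/3)] = -0.0625
D_KL(P||Q) = 0.0256 dits

D_KL(P||Q) = 0.0256 ≥ 0 ✓

This non-negativity is a fundamental property: relative entropy cannot be negative because it measures how different Q is from P.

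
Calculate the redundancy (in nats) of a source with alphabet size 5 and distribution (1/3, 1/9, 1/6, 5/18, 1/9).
0.1005 nats

Redundancy measures how far a source is from maximum entropy:
R = H_max - H(X)

Maximum entropy for 5 symbols: H_max = log_e(5) = 1.6094 nats
Actual entropy: H(X) = 1.5089 nats
Redundancy: R = 1.6094 - 1.5089 = 0.1005 nats

This redundancy represents potential for compression: the source could be compressed by 0.1005 nats per symbol.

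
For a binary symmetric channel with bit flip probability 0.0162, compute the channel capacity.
0.8805 bits

For a binary symmetric channel (BSC) with error probability p:
Capacity C = 1 - H(p) bits per symbol

where H(p) = -p log₂(p) - (1-p) log₂(1-p) is the binary entropy function.

H(0.0162) = 0.1195 bits
C = 1 - 0.1195 = 0.8805 bits per symbol

This means we can reliably transmit up to 0.8805 bits of information per channel use.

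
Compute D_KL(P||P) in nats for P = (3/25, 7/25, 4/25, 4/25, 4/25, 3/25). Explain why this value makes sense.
0.0000 nats

KL divergence satisfies the Gibbs inequality: D_KL(P||Q) ≥ 0 for all distributions P, Q.

D_KL(P||Q) = Σ p(x) log(p(x)/q(x))
Each term is p(x) × log_e(p(x)/p(x)) = p(x) × log_e(1) = 0, so the sum is 0.
D_KL(P||Q) = 0.0000 nats

When P = Q, the KL divergence is exactly 0, as there is no 'divergence' between identical distributions.

This non-negativity is a fundamental property: relative entropy cannot be negative because it measures how different Q is from P.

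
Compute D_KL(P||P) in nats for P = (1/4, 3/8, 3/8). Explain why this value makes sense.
0.0000 nats

KL divergence satisfies the Gibbs inequality: D_KL(P||Q) ≥ 0 for all distributions P, Q.

D_KL(P||Q) = Σ p(x) log(p(x)/q(x))
Each term is p(x) × log_e(p(x)/p(x)) = p(x) × log_e(1) = 0, so the sum is 0.
D_KL(P||Q) = 0.0000 nats

When P = Q, the KL divergence is exactly 0, as there is no 'divergence' between identical distributions.

This non-negativity is a fundamental property: relative entropy cannot be negative because it measures how different Q is from P.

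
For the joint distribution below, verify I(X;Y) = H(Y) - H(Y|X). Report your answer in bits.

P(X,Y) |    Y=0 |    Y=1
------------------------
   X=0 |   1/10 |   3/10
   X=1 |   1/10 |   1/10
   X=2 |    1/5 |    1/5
I(X;Y) = 0.0464 bits

Mutual information has multiple equivalent forms:
- I(X;Y) = H(X) - H(X|Y)
- I(X;Y) = H(Y) - H(Y|X)
- I(X;Y) = H(X) + H(Y) - H(X,Y)

Computing all quantities:
H(X) = 1.5219, H(Y) = 0.9710, H(X,Y) = 2.4464
H(X|Y) = 1.4755, H(Y|X) = 0.9245

Verification:
H(X) - H(X|Y) = 1.5219 - 1.4755 = 0.0464
H(Y) - H(Y|X) = 0.9710 - 0.9245 = 0.0464
H(X) + H(Y) - H(X,Y) = 1.5219 + 0.9710 - 2.4464 = 0.0464

All forms give I(X;Y) = 0.0464 bits. ✓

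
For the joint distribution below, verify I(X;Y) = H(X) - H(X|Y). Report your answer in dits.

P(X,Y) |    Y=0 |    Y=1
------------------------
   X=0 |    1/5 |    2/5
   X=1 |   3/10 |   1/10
I(X;Y) = 0.0375 dits

Mutual information has multiple equivalent forms:
- I(X;Y) = H(X) - H(X|Y)
- I(X;Y) = H(Y) - H(Y|X)
- I(X;Y) = H(X) + H(Y) - H(X,Y)

Computing all quantities:
H(X) = 0.2923, H(Y) = 0.3010, H(X,Y) = 0.5558
H(X|Y) = 0.2548, H(Y|X) = 0.2635

Verification:
H(X) - H(X|Y) = 0.2923 - 0.2548 = 0.0375
H(Y) - H(Y|X) = 0.3010 - 0.2635 = 0.0375
H(X) + H(Y) - H(X,Y) = 0.2923 + 0.3010 - 0.5558 = 0.0375

All forms give I(X;Y) = 0.0375 dits. ✓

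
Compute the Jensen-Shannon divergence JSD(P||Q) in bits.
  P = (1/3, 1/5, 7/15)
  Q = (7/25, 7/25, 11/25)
0.0068 bits

Jensen-Shannon divergence is:
JSD(P||Q) = 0.5 × D_KL(P||M) + 0.5 × D_KL(Q||M)
where M = 0.5 × (P + Q) is the mixture distribution.

M = 0.5 × (1/3, 1/5, 7/15) + 0.5 × (7/25, 7/25, 11/25) = (0.306667, 6/25, 0.453333)

D_KL(P||M) = 0.0070 bits
D_KL(Q||M) = 0.0066 bits

JSD(P||Q) = 0.5 × 0.0070 + 0.5 × 0.0066 = 0.0068 bits

Unlike KL divergence, JSD is symmetric and bounded: 0 ≤ JSD ≤ log(2).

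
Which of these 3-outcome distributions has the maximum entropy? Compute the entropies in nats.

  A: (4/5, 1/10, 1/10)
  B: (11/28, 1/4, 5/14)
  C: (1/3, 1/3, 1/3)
C

For a discrete distribution over n outcomes, entropy is maximized by the uniform distribution.

Computing entropies:
H(A) = 0.6390 nats
H(B) = 1.0813 nats
H(C) = 1.0986 nats

The uniform distribution (where all probabilities equal 1/3) achieves the maximum entropy of log_e(3) = 1.0986 nats.

Distribution C has the highest entropy.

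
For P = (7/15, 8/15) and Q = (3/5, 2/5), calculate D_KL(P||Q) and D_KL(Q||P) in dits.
D_KL(P||Q) = 0.0157, D_KL(Q||P) = 0.0155

KL divergence is not symmetric: D_KL(P||Q) ≠ D_KL(Q||P) in general.

D_KL(P||Q) = 0.0157 dits
D_KL(Q||P) = 0.0155 dits

No, they are not equal!

This asymmetry is why KL divergence is not a true distance metric.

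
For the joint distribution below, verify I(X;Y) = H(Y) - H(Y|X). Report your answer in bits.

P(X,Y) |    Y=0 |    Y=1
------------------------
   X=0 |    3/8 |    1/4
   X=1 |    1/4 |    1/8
I(X;Y) = 0.0032 bits

Mutual information has multiple equivalent forms:
- I(X;Y) = H(X) - H(X|Y)
- I(X;Y) = H(Y) - H(Y|X)
- I(X;Y) = H(X) + H(Y) - H(X,Y)

Computing all quantities:
H(X) = 0.9544, H(Y) = 0.9544, H(X,Y) = 1.9056
H(X|Y) = 0.9512, H(Y|X) = 0.9512

Verification:
H(X) - H(X|Y) = 0.9544 - 0.9512 = 0.0032
H(Y) - H(Y|X) = 0.9544 - 0.9512 = 0.0032
H(X) + H(Y) - H(X,Y) = 0.9544 + 0.9544 - 1.9056 = 0.0032

All forms give I(X;Y) = 0.0032 bits. ✓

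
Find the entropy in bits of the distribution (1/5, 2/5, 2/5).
1.5219 bits

Shannon entropy is H(X) = -Σ p(x) log p(x).

For P = (1/5, 2/5, 2/5):
H = -1/5 × log_2(1/5) -2/5 × log_2(2/5) -2/5 × log_2(2/5)
H = 1.5219 bits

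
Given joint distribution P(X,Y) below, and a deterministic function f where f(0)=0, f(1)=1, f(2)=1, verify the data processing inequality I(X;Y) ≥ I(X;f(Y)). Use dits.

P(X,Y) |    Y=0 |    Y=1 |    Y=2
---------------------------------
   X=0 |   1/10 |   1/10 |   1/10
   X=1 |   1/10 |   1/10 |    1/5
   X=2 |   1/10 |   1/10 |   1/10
I(X;Y) = 0.0060, I(X;f(Y)) = 0.0017, inequality holds: 0.0060 ≥ 0.0017

Data Processing Inequality: For any Markov chain X → Y → Z, we have I(X;Y) ≥ I(X;Z).

Here Z = f(Y) is a deterministic function of Y, forming X → Y → Z.

Original I(X;Y) = 0.0060 dits

After applying f:
P(X,Z) where Z=f(Y):
- P(X,Z=0) = P(X,Y=0)
- P(X,Z=1) = P(X,Y=1) + P(X,Y=2)

I(X;Z) = I(X;f(Y)) = 0.0017 dits

Verification: 0.0060 ≥ 0.0017 ✓

Information cannot be created by processing; the function f can only lose information about X.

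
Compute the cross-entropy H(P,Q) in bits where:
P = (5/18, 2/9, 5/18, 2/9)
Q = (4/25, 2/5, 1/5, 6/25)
2.1307 bits

Cross-entropy: H(P,Q) = -Σ p(x) log q(x)

Alternatively: H(P,Q) = H(P) + D_KL(P||Q)
H(P) = 1.9911 bits
D_KL(P||Q) = 0.1396 bits

H(P,Q) = 1.9911 + 0.1396 = 2.1307 bits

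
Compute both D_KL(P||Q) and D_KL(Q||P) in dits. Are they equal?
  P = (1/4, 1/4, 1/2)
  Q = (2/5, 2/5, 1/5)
D_KL(P||Q) = 0.0969, D_KL(Q||P) = 0.0837

KL divergence is not symmetric: D_KL(P||Q) ≠ D_KL(Q||P) in general.

D_KL(P||Q) = 0.0969 dits
D_KL(Q||P) = 0.0837 dits

No, they are not equal!

This asymmetry is why KL divergence is not a true distance metric.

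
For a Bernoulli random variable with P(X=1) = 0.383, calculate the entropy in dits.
0.2890 dits

The binary entropy function is:
H(p) = -p log(p) - (1-p) log(1-p)

H(0.383) = -0.383 × log_10(0.383) - 0.617 × log_10(0.617)
H(0.383) = 0.2890 dits

Note: Binary entropy is maximized at p=0.5 (H=1 bit) and minimized at p=0 or p=1 (H=0).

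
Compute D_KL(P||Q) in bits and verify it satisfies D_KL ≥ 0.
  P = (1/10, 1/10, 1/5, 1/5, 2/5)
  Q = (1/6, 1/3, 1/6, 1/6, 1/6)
0.3630 bits

KL divergence satisfies the Gibbs inequality: D_KL(P||Q) ≥ 0 for all distributions P, Q.

D_KL(P||Q) = Σ p(x) log(p(x)/q(x))
Term by term:
  x=0: 1/10 × log_2[(1/10)/(1/6)] = -0.0737
  x=1: 1/10 × log_2[(1/10)/(1/3)] = -0.1737
  x=2: 1/5 × log_2[(1/5)/(1/6)] = 0.0526
  x=3: 1/5 × log_2[(1/5)/(1/6)] = 0.0526
  x=4: 2/5 × log_2[(2/5)/(1/6)] = 0.5052
D_KL(P||Q) = 0.3630 bits

D_KL(P||Q) = 0.3630 ≥ 0 ✓

This non-negativity is a fundamental property: relative entropy cannot be negative because it measures how different Q is from P.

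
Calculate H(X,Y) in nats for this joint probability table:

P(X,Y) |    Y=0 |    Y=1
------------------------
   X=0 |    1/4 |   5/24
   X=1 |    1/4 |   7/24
1.3793 nats

Joint entropy is H(X,Y) = -Σ_{x,y} p(x,y) log p(x,y).

Summing over all non-zero entries:
H(X,Y) = -[1/4·log_e(1/4) + 5/24·log_e(5/24) + 1/4·log_e(1/4) + 7/24·log_e(7/24)]
H(X,Y) = 1.3793 nats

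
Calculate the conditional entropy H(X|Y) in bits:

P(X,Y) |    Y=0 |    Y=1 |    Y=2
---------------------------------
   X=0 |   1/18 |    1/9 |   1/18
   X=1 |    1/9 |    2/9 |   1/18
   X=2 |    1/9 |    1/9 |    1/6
1.4702 bits

Using the chain rule: H(X|Y) = H(X,Y) - H(Y)

First, compute H(X,Y) = 3.0169 bits

Marginal P(Y) = (5/18, 4/9, 5/18)
H(Y) = 1.5466 bits

H(X|Y) = H(X,Y) - H(Y) = 3.0169 - 1.5466 = 1.4702 bits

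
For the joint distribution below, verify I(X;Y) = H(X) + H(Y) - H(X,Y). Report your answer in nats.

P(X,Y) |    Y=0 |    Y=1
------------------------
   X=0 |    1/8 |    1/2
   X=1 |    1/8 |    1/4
I(X;Y) = 0.0109 nats

Mutual information has multiple equivalent forms:
- I(X;Y) = H(X) - H(X|Y)
- I(X;Y) = H(Y) - H(Y|X)
- I(X;Y) = H(X) + H(Y) - H(X,Y)

Computing all quantities:
H(X) = 0.6616, H(Y) = 0.5623, H(X,Y) = 1.2130
H(X|Y) = 0.6507, H(Y|X) = 0.5514

Verification:
H(X) - H(X|Y) = 0.6616 - 0.6507 = 0.0109
H(Y) - H(Y|X) = 0.5623 - 0.5514 = 0.0109
H(X) + H(Y) - H(X,Y) = 0.6616 + 0.5623 - 1.2130 = 0.0109

All forms give I(X;Y) = 0.0109 nats. ✓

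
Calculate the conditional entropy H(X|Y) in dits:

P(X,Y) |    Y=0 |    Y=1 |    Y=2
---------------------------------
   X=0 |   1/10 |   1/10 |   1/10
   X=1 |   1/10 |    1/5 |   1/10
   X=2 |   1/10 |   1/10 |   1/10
0.4669 dits

Using the chain rule: H(X|Y) = H(X,Y) - H(Y)

First, compute H(X,Y) = 0.9398 dits

Marginal P(Y) = (3/10, 2/5, 3/10)
H(Y) = 0.4729 dits

H(X|Y) = H(X,Y) - H(Y) = 0.9398 - 0.4729 = 0.4669 dits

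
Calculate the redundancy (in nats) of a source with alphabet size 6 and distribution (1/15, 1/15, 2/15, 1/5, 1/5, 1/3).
0.1521 nats

Redundancy measures how far a source is from maximum entropy:
R = H_max - H(X)

Maximum entropy for 6 symbols: H_max = log_e(6) = 1.7918 nats
Actual entropy: H(X) = 1.6397 nats
Redundancy: R = 1.7918 - 1.6397 = 0.1521 nats

This redundancy represents potential for compression: the source could be compressed by 0.1521 nats per symbol.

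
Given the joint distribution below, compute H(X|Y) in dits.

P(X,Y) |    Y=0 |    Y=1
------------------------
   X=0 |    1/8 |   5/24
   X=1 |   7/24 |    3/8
0.2757 dits

Using the chain rule: H(X|Y) = H(X,Y) - H(Y)

First, compute H(X,Y) = 0.5706 dits

Marginal P(Y) = (5/12, 7/12)
H(Y) = 0.2950 dits

H(X|Y) = H(X,Y) - H(Y) = 0.5706 - 0.2950 = 0.2757 dits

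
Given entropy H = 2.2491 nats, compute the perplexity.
9.4792

Perplexity is e^H (or exp(H) for natural log).

H = 2.2491 nats
Perplexity = e^2.2491 = 9.4792

Interpretation: The model's uncertainty is equivalent to choosing uniformly among 9.5 options.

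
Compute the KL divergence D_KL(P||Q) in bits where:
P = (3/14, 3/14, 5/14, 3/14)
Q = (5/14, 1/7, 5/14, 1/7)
0.0928 bits

KL divergence: D_KL(P||Q) = Σ p(x) log(p(x)/q(x))

Computing term by term:
  x=0: 3/14 × log_2[(3/14)/(5/14)] = 3/14 × -0.7370 = -0.1579
  x=1: 3/14 × log_2[(3/14)/(1/7)] = 3/14 × 0.5850 = 0.1253
  x=2: 5/14 × log_2[(5/14)/(5/14)] = 5/14 × 0.0000 = 0.0000
  x=3: 3/14 × log_2[(3/14)/(1/7)] = 3/14 × 0.5850 = 0.1253

D_KL(P||Q) = 0.0928 bits

Note: KL divergence is always non-negative and equals 0 iff P = Q.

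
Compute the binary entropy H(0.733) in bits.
0.8371 bits

The binary entropy function is:
H(p) = -p log(p) - (1-p) log(1-p)

H(0.733) = -0.733 × log_2(0.733) - 0.267 × log_2(0.267)
H(0.733) = 0.8371 bits

Note: Binary entropy is maximized at p=0.5 (H=1 bit) and minimized at p=0 or p=1 (H=0).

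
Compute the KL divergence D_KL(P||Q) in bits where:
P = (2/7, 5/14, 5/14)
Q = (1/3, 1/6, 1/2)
0.1558 bits

KL divergence: D_KL(P||Q) = Σ p(x) log(p(x)/q(x))

Computing term by term:
  x=0: 2/7 × log_2[(2/7)/(1/3)] = 2/7 × -0.2224 = -0.0635
  x=1: 5/14 × log_2[(5/14)/(1/6)] = 5/14 × 1.0995 = 0.3927
  x=2: 5/14 × log_2[(5/14)/(1/2)] = 5/14 × -0.4854 = -0.1734

D_KL(P||Q) = 0.1558 bits

Note: KL divergence is always non-negative and equals 0 iff P = Q.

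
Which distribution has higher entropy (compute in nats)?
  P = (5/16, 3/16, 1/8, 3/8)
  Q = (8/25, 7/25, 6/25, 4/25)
Q

Computing entropies in nats:
H(P) = 1.3051
H(Q) = 1.3568

Distribution Q has higher entropy.

Intuition: The distribution closer to uniform (more spread out) has higher entropy.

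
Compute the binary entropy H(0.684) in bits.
0.9000 bits

The binary entropy function is:
H(p) = -p log(p) - (1-p) log(1-p)

H(0.684) = -0.684 × log_2(0.684) - 0.316 × log_2(0.316)
H(0.684) = 0.9000 bits

Note: Binary entropy is maximized at p=0.5 (H=1 bit) and minimized at p=0 or p=1 (H=0).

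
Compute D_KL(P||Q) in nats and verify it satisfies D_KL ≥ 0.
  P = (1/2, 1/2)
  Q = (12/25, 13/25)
0.0008 nats

KL divergence satisfies the Gibbs inequality: D_KL(P||Q) ≥ 0 for all distributions P, Q.

D_KL(P||Q) = Σ p(x) log(p(x)/q(x))
Term by term:
  x=0: 1/2 × log_e[(1/2)/(12/25)] = 0.0204
  x=1: 1/2 × log_e[(1/2)/(13/25)] = -0.0196
D_KL(P||Q) = 0.0008 nats

D_KL(P||Q) = 0.0008 ≥ 0 ✓

This non-negativity is a fundamental property: relative entropy cannot be negative because it measures how different Q is from P.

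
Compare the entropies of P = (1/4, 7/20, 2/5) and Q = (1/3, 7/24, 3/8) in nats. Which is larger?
Q

Computing entropies in nats:
H(P) = 1.0805
H(Q) = 1.0934

Distribution Q has higher entropy.

Intuition: The distribution closer to uniform (more spread out) has higher entropy.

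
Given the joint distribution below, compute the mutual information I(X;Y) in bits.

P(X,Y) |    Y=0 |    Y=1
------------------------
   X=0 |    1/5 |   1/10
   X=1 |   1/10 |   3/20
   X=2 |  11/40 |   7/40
0.0316 bits

Mutual information: I(X;Y) = H(X) + H(Y) - H(X,Y)

Marginals:
P(X) = (3/10, 1/4, 9/20), H(X) = 1.5395 bits
P(Y) = (23/40, 17/40), H(Y) = 0.9837 bits

Joint entropy: H(X,Y) = 2.4916 bits

I(X;Y) = 1.5395 + 0.9837 - 2.4916 = 0.0316 bits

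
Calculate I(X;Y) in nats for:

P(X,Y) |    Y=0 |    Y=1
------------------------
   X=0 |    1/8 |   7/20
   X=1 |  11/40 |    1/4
0.0359 nats

Mutual information: I(X;Y) = H(X) + H(Y) - H(X,Y)

Marginals:
P(X) = (19/40, 21/40), H(X) = 0.6919 nats
P(Y) = (2/5, 3/5), H(Y) = 0.6730 nats

Joint entropy: H(X,Y) = 1.3290 nats

I(X;Y) = 0.6919 + 0.6730 - 1.3290 = 0.0359 nats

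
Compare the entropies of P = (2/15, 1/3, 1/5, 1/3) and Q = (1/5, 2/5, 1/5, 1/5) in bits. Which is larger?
Q

Computing entropies in bits:
H(P) = 1.9086
H(Q) = 1.9219

Distribution Q has higher entropy.

Intuition: The distribution closer to uniform (more spread out) has higher entropy.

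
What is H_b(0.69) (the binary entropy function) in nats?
0.6191 nats

The binary entropy function is:
H(p) = -p log(p) - (1-p) log(1-p)

H(0.69) = -0.69 × log_e(0.69) - 0.31 × log_e(0.31)
H(0.69) = 0.6191 nats

Note: Binary entropy is maximized at p=0.5 (H=1 bit) and minimized at p=0 or p=1 (H=0).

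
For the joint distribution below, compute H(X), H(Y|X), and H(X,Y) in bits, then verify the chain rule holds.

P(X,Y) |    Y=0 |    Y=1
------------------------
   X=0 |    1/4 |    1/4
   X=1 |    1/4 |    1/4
H(X,Y) = 2.0000, H(X) = 1.0000, H(Y|X) = 1.0000 (all in bits)

Chain rule: H(X,Y) = H(X) + H(Y|X)

Left side — joint entropy directly:
H(X,Y) = -Σ p(x,y) log p(x,y) = 2.0000 bits

Right side — compute H(Y|X) from the conditional distributions:
P(X) = (1/2, 1/2), so H(X) = 1.0000 bits
H(Y|X) = Σ_x P(X=x) · H(Y|X=x):
  P(Y|X=0) = (1/2, 1/2), H(Y|X=0) = 1.0000, weight P(X=0) = 1/2
  P(Y|X=1) = (1/2, 1/2), H(Y|X=1) = 1.0000, weight P(X=1) = 1/2
H(Y|X) = 1.0000 bits

H(X) + H(Y|X) = 1.0000 + 1.0000 = 2.0000 bits

Both sides equal 2.0000 bits. ✓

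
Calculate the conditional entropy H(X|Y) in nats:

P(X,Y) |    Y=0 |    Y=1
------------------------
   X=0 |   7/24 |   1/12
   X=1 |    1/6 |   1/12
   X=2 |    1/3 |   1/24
1.0590 nats

Using the chain rule: H(X|Y) = H(X,Y) - H(Y)

First, compute H(X,Y) = 1.5708 nats

Marginal P(Y) = (19/24, 5/24)
H(Y) = 0.5117 nats

H(X|Y) = H(X,Y) - H(Y) = 1.5708 - 0.5117 = 1.0590 nats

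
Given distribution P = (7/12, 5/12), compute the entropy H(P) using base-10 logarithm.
0.2950 dits

Shannon entropy is H(X) = -Σ p(x) log p(x).

For P = (7/12, 5/12):
H = -7/12 × log_10(7/12) -5/12 × log_10(5/12)
H = 0.2950 dits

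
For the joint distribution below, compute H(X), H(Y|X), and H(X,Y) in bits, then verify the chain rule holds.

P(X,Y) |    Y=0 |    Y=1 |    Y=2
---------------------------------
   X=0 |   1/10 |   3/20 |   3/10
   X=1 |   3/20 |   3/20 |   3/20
H(X,Y) = 2.4955, H(X) = 0.9928, H(Y|X) = 1.5027 (all in bits)

Chain rule: H(X,Y) = H(X) + H(Y|X)

Left side — joint entropy directly:
H(X,Y) = -Σ p(x,y) log p(x,y) = 2.4955 bits

Right side — compute H(Y|X) from the conditional distributions:
P(X) = (11/20, 9/20), so H(X) = 0.9928 bits
H(Y|X) = Σ_x P(X=x) · H(Y|X=x):
  P(Y|X=0) = (2/11, 3/11, 6/11), H(Y|X=0) = 1.4354, weight P(X=0) = 11/20
  P(Y|X=1) = (1/3, 1/3, 1/3), H(Y|X=1) = 1.5850, weight P(X=1) = 9/20
H(Y|X) = 1.5027 bits

H(X) + H(Y|X) = 0.9928 + 1.5027 = 2.4955 bits

Both sides equal 2.4955 bits. ✓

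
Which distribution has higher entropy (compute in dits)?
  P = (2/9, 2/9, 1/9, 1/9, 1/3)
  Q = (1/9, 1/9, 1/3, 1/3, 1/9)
P

Computing entropies in dits:
H(P) = 0.6614
H(Q) = 0.6362

Distribution P has higher entropy.

Intuition: The distribution closer to uniform (more spread out) has higher entropy.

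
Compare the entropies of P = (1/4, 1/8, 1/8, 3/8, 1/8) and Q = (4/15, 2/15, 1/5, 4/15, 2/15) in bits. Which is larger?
Q

Computing entropies in bits:
H(P) = 2.1556
H(Q) = 2.2566

Distribution Q has higher entropy.

Intuition: The distribution closer to uniform (more spread out) has higher entropy.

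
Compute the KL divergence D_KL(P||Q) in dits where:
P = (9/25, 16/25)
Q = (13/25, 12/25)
0.0225 dits

KL divergence: D_KL(P||Q) = Σ p(x) log(p(x)/q(x))

Computing term by term:
  x=0: 9/25 × log_10[(9/25)/(13/25)] = 9/25 × -0.1597 = -0.0575
  x=1: 16/25 × log_10[(16/25)/(12/25)] = 16/25 × 0.1249 = 0.0800

D_KL(P||Q) = 0.0225 dits

Note: KL divergence is always non-negative and equals 0 iff P = Q.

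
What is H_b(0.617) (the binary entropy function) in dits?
0.2890 dits

The binary entropy function is:
H(p) = -p log(p) - (1-p) log(1-p)

H(0.617) = -0.617 × log_10(0.617) - 0.383 × log_10(0.383)
H(0.617) = 0.2890 dits

Note: Binary entropy is maximized at p=0.5 (H=1 bit) and minimized at p=0 or p=1 (H=0).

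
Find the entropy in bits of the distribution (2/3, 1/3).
0.9183 bits

Shannon entropy is H(X) = -Σ p(x) log p(x).

For P = (2/3, 1/3):
H = -2/3 × log_2(2/3) -1/3 × log_2(1/3)
H = 0.9183 bits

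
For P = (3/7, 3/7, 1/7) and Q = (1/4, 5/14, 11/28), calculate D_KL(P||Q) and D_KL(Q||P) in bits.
D_KL(P||Q) = 0.2375, D_KL(Q||P) = 0.2850

KL divergence is not symmetric: D_KL(P||Q) ≠ D_KL(Q||P) in general.

D_KL(P||Q) = 0.2375 bits
D_KL(Q||P) = 0.2850 bits

No, they are not equal!

This asymmetry is why KL divergence is not a true distance metric.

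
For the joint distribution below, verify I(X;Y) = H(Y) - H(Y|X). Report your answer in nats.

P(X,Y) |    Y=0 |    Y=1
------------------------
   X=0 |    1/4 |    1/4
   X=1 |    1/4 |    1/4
I(X;Y) = 0.0000 nats

Mutual information has multiple equivalent forms:
- I(X;Y) = H(X) - H(X|Y)
- I(X;Y) = H(Y) - H(Y|X)
- I(X;Y) = H(X) + H(Y) - H(X,Y)

Computing all quantities:
H(X) = 0.6931, H(Y) = 0.6931, H(X,Y) = 1.3863
H(X|Y) = 0.6931, H(Y|X) = 0.6931

Verification:
H(X) - H(X|Y) = 0.6931 - 0.6931 = 0.0000
H(Y) - H(Y|X) = 0.6931 - 0.6931 = 0.0000
H(X) + H(Y) - H(X,Y) = 0.6931 + 0.6931 - 1.3863 = 0.0000

All forms give I(X;Y) = 0.0000 nats. ✓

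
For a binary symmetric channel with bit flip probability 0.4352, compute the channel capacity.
0.0122 bits

For a binary symmetric channel (BSC) with error probability p:
Capacity C = 1 - H(p) bits per symbol

where H(p) = -p log₂(p) - (1-p) log₂(1-p) is the binary entropy function.

H(0.4352) = 0.9878 bits
C = 1 - 0.9878 = 0.0122 bits per symbol

This means we can reliably transmit up to 0.0122 bits of information per channel use.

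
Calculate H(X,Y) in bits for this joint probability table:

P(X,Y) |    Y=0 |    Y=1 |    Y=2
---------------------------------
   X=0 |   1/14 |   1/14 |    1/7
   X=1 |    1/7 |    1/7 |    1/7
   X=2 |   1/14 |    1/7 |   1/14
3.0931 bits

Joint entropy is H(X,Y) = -Σ_{x,y} p(x,y) log p(x,y).

Summing over all non-zero entries:
H(X,Y) = -[1/14·log_2(1/14) + 1/14·log_2(1/14) + 1/7·log_2(1/7) + 1/7·log_2(1/7) + 1/7·log_2(1/7) + 1/7·log_2(1/7) + 1/14·log_2(1/14) + 1/7·log_2(1/7) + 1/14·log_2(1/14)]
H(X,Y) = 3.0931 bits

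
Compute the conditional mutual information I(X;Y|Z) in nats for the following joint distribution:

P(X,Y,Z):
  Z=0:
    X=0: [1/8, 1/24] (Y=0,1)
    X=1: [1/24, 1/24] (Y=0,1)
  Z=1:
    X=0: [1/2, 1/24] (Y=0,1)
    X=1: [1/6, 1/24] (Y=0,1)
0.0181 nats

Conditional mutual information: I(X;Y|Z) = H(X|Z) + H(Y|Z) - H(X,Y|Z)

H(Z) = 0.5623
H(X,Z) = 1.1646 → H(X|Z) = 0.6023
H(Y,Z) = 0.9831 → H(Y|Z) = 0.4208
H(X,Y,Z) = 1.5672 → H(X,Y|Z) = 1.0049

I(X;Y|Z) = 0.6023 + 0.4208 - 1.0049 = 0.0181 nats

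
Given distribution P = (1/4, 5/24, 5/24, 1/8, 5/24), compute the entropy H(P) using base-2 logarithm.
2.2894 bits

Shannon entropy is H(X) = -Σ p(x) log p(x).

For P = (1/4, 5/24, 5/24, 1/8, 5/24):
H = -1/4 × log_2(1/4) -5/24 × log_2(5/24) -5/24 × log_2(5/24) -1/8 × log_2(1/8) -5/24 × log_2(5/24)
H = 2.2894 bits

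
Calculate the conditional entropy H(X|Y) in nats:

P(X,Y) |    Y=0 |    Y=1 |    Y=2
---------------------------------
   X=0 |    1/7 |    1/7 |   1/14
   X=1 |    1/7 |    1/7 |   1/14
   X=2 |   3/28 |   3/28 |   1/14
1.0919 nats

Using the chain rule: H(X|Y) = H(X,Y) - H(Y)

First, compute H(X,Y) = 2.1561 nats

Marginal P(Y) = (11/28, 11/28, 3/14)
H(Y) = 1.0642 nats

H(X|Y) = H(X,Y) - H(Y) = 2.1561 - 1.0642 = 1.0919 nats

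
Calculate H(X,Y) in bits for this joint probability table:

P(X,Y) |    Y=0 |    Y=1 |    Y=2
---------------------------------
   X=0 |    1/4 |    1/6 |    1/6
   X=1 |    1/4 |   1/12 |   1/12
2.4591 bits

Joint entropy is H(X,Y) = -Σ_{x,y} p(x,y) log p(x,y).

Summing over all non-zero entries:
H(X,Y) = -[1/4·log_2(1/4) + 1/6·log_2(1/6) + 1/6·log_2(1/6) + 1/4·log_2(1/4) + 1/12·log_2(1/12) + 1/12·log_2(1/12)]
H(X,Y) = 2.4591 bits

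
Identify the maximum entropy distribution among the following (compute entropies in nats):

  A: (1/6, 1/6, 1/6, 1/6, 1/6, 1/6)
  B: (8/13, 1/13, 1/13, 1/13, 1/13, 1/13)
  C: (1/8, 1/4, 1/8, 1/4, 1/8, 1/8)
A

For a discrete distribution over n outcomes, entropy is maximized by the uniform distribution.

Computing entropies:
H(A) = 1.7918 nats
H(B) = 1.2853 nats
H(C) = 1.7329 nats

The uniform distribution (where all probabilities equal 1/6) achieves the maximum entropy of log_e(6) = 1.7918 nats.

Distribution A has the highest entropy.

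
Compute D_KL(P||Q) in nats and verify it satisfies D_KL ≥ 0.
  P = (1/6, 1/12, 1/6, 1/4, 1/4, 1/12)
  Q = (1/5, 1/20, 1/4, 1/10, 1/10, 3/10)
0.2960 nats

KL divergence satisfies the Gibbs inequality: D_KL(P||Q) ≥ 0 for all distributions P, Q.

D_KL(P||Q) = Σ p(x) log(p(x)/q(x))
Term by term:
  x=0: 1/6 × log_e[(1/6)/(1/5)] = -0.0304
  x=1: 1/12 × log_e[(1/12)/(1/20)] = 0.0426
  x=2: 1/6 × log_e[(1/6)/(1/4)] = -0.0676
  x=3: 1/4 × log_e[(1/4)/(1/10)] = 0.2291
  x=4: 1/4 × log_e[(1/4)/(1/10)] = 0.2291
  x=5: 1/12 × log_e[(1/12)/(3/10)] = -0.1067
D_KL(P||Q) = 0.2960 nats

D_KL(P||Q) = 0.2960 ≥ 0 ✓

This non-negativity is a fundamental property: relative entropy cannot be negative because it measures how different Q is from P.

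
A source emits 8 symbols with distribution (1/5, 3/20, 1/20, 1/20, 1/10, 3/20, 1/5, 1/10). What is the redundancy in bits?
0.1536 bits

Redundancy measures how far a source is from maximum entropy:
R = H_max - H(X)

Maximum entropy for 8 symbols: H_max = log_2(8) = 3.0000 bits
Actual entropy: H(X) = 2.8464 bits
Redundancy: R = 3.0000 - 2.8464 = 0.1536 bits

This redundancy represents potential for compression: the source could be compressed by 0.1536 bits per symbol.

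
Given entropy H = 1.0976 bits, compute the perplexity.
2.1400

Perplexity is 2^H (or exp(H) for natural log).

H = 1.0976 bits
Perplexity = 2^1.0976 = 2.1400

Interpretation: The model's uncertainty is equivalent to choosing uniformly among 2.1 options.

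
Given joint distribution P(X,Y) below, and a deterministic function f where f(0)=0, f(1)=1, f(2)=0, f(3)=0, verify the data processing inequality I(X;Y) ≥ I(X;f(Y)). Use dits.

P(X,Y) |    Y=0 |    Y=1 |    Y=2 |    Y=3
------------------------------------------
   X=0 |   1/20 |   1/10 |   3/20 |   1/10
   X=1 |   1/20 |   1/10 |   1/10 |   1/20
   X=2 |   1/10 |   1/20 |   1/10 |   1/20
I(X;Y) = 0.0137, I(X;f(Y)) = 0.0049, inequality holds: 0.0137 ≥ 0.0049

Data Processing Inequality: For any Markov chain X → Y → Z, we have I(X;Y) ≥ I(X;Z).

Here Z = f(Y) is a deterministic function of Y, forming X → Y → Z.

Original I(X;Y) = 0.0137 dits

After applying f:
P(X,Z) where Z=f(Y):
- P(X,Z=0) = P(X,Y=0) + P(X,Y=2) + P(X,Y=3)
- P(X,Z=1) = P(X,Y=1)

I(X;Z) = I(X;f(Y)) = 0.0049 dits

Verification: 0.0137 ≥ 0.0049 ✓

Information cannot be created by processing; the function f can only lose information about X.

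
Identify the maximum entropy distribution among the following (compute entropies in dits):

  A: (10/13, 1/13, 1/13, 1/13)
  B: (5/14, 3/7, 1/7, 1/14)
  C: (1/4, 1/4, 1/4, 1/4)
C

For a discrete distribution over n outcomes, entropy is maximized by the uniform distribution.

Computing entropies:
H(A) = 0.3447 dits
H(B) = 0.5200 dits
H(C) = 0.6021 dits

The uniform distribution (where all probabilities equal 1/4) achieves the maximum entropy of log_10(4) = 0.6021 dits.

Distribution C has the highest entropy.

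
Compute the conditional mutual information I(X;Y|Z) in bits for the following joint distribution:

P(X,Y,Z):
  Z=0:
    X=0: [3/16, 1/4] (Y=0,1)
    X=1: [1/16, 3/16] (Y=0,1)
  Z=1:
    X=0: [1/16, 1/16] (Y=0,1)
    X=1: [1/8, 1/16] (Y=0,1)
0.0225 bits

Conditional mutual information: I(X;Y|Z) = H(X|Z) + H(Y|Z) - H(X,Y|Z)

H(Z) = 0.8960
H(X,Z) = 1.8496 → H(X|Z) = 0.9536
H(Y,Z) = 1.8496 → H(Y|Z) = 0.9536
H(X,Y,Z) = 2.7806 → H(X,Y|Z) = 1.8846

I(X;Y|Z) = 0.9536 + 0.9536 - 1.8846 = 0.0225 bits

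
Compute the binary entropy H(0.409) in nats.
0.6765 nats

The binary entropy function is:
H(p) = -p log(p) - (1-p) log(1-p)

H(0.409) = -0.409 × log_e(0.409) - 0.591 × log_e(0.591)
H(0.409) = 0.6765 nats

Note: Binary entropy is maximized at p=0.5 (H=1 bit) and minimized at p=0 or p=1 (H=0).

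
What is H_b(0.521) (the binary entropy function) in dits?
0.3006 dits

The binary entropy function is:
H(p) = -p log(p) - (1-p) log(1-p)

H(0.521) = -0.521 × log_10(0.521) - 0.479 × log_10(0.479)
H(0.521) = 0.3006 dits

Note: Binary entropy is maximized at p=0.5 (H=1 bit) and minimized at p=0 or p=1 (H=0).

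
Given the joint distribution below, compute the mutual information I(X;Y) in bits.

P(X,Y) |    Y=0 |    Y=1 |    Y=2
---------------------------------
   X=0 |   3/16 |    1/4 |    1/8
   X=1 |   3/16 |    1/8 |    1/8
0.0193 bits

Mutual information: I(X;Y) = H(X) + H(Y) - H(X,Y)

Marginals:
P(X) = (9/16, 7/16), H(X) = 0.9887 bits
P(Y) = (3/8, 3/8, 1/4), H(Y) = 1.5613 bits

Joint entropy: H(X,Y) = 2.5306 bits

I(X;Y) = 0.9887 + 1.5613 - 2.5306 = 0.0193 bits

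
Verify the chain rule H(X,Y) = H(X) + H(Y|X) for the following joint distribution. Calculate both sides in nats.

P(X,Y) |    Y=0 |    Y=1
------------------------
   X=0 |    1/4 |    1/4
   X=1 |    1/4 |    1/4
H(X,Y) = 1.3863, H(X) = 0.6931, H(Y|X) = 0.6931 (all in nats)

Chain rule: H(X,Y) = H(X) + H(Y|X)

Left side — joint entropy directly:
H(X,Y) = -Σ p(x,y) log p(x,y) = 1.3863 nats

Right side — compute H(Y|X) from the conditional distributions:
P(X) = (1/2, 1/2), so H(X) = 0.6931 nats
H(Y|X) = Σ_x P(X=x) · H(Y|X=x):
  P(Y|X=0) = (1/2, 1/2), H(Y|X=0) = 0.6931, weight P(X=0) = 1/2
  P(Y|X=1) = (1/2, 1/2), H(Y|X=1) = 0.6931, weight P(X=1) = 1/2
H(Y|X) = 0.6931 nats

H(X) + H(Y|X) = 0.6931 + 0.6931 = 1.3863 nats

Both sides equal 1.3863 nats. ✓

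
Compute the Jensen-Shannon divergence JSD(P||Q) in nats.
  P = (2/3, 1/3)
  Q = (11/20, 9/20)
0.0072 nats

Jensen-Shannon divergence is:
JSD(P||Q) = 0.5 × D_KL(P||M) + 0.5 × D_KL(Q||M)
where M = 0.5 × (P + Q) is the mixture distribution.

M = 0.5 × (2/3, 1/3) + 0.5 × (11/20, 9/20) = (0.608333, 0.391667)

D_KL(P||M) = 0.0073 nats
D_KL(Q||M) = 0.0070 nats

JSD(P||Q) = 0.5 × 0.0073 + 0.5 × 0.0070 = 0.0072 nats

Unlike KL divergence, JSD is symmetric and bounded: 0 ≤ JSD ≤ log(2).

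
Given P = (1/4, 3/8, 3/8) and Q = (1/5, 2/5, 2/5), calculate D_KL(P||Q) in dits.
0.0032 dits

KL divergence: D_KL(P||Q) = Σ p(x) log(p(x)/q(x))

Computing term by term:
  x=0: 1/4 × log_10[(1/4)/(1/5)] = 1/4 × 0.0969 = 0.0242
  x=1: 3/8 × log_10[(3/8)/(2/5)] = 3/8 × -0.0280 = -0.0105
  x=2: 3/8 × log_10[(3/8)/(2/5)] = 3/8 × -0.0280 = -0.0105

D_KL(P||Q) = 0.0032 dits

Note: KL divergence is always non-negative and equals 0 iff P = Q.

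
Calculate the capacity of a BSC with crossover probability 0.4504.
0.0071 bits

For a binary symmetric channel (BSC) with error probability p:
Capacity C = 1 - H(p) bits per symbol

where H(p) = -p log₂(p) - (1-p) log₂(1-p) is the binary entropy function.

H(0.4504) = 0.9929 bits
C = 1 - 0.9929 = 0.0071 bits per symbol

This means we can reliably transmit up to 0.0071 bits of information per channel use.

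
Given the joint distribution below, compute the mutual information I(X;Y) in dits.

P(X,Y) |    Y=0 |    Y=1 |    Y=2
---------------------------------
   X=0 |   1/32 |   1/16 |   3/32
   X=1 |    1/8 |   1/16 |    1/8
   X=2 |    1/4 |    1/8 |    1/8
0.0176 dits

Mutual information: I(X;Y) = H(X) + H(Y) - H(X,Y)

Marginals:
P(X) = (3/16, 5/16, 1/2), H(X) = 0.4447 dits
P(Y) = (13/32, 1/4, 11/32), H(Y) = 0.4689 dits

Joint entropy: H(X,Y) = 0.8960 dits

I(X;Y) = 0.4447 + 0.4689 - 0.8960 = 0.0176 dits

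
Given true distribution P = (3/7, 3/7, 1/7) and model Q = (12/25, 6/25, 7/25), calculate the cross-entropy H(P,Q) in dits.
0.4812 dits

Cross-entropy: H(P,Q) = -Σ p(x) log q(x)

Alternatively: H(P,Q) = H(P) + D_KL(P||Q)
H(P) = 0.4361 dits
D_KL(P||Q) = 0.0451 dits

H(P,Q) = 0.4361 + 0.0451 = 0.4812 dits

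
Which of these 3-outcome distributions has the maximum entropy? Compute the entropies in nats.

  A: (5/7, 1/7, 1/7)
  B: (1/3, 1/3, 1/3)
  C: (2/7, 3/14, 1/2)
B

For a discrete distribution over n outcomes, entropy is maximized by the uniform distribution.

Computing entropies:
H(A) = 0.7963 nats
H(B) = 1.0986 nats
H(C) = 1.0346 nats

The uniform distribution (where all probabilities equal 1/3) achieves the maximum entropy of log_e(3) = 1.0986 nats.

Distribution B has the highest entropy.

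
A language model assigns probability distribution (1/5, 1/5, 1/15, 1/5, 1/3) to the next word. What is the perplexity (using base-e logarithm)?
4.5376

Perplexity is e^H (or exp(H) for natural log).

First, H = -Σ p log p = 1.5124 nats
Perplexity = e^1.5124 = 4.5376

Interpretation: The model's uncertainty is equivalent to choosing uniformly among 4.5 options.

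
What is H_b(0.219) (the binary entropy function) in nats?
0.5256 nats

The binary entropy function is:
H(p) = -p log(p) - (1-p) log(1-p)

H(0.219) = -0.219 × log_e(0.219) - 0.781 × log_e(0.781)
H(0.219) = 0.5256 nats

Note: Binary entropy is maximized at p=0.5 (H=1 bit) and minimized at p=0 or p=1 (H=0).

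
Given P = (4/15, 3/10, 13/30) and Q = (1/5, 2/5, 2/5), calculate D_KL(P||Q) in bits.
0.0362 bits

KL divergence: D_KL(P||Q) = Σ p(x) log(p(x)/q(x))

Computing term by term:
  x=0: 4/15 × log_2[(4/15)/(1/5)] = 4/15 × 0.4150 = 0.1107
  x=1: 3/10 × log_2[(3/10)/(2/5)] = 3/10 × -0.4150 = -0.1245
  x=2: 13/30 × log_2[(13/30)/(2/5)] = 13/30 × 0.1155 = 0.0500

D_KL(P||Q) = 0.0362 bits

Note: KL divergence is always non-negative and equals 0 iff P = Q.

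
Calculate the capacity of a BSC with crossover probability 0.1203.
0.4698 bits

For a binary symmetric channel (BSC) with error probability p:
Capacity C = 1 - H(p) bits per symbol

where H(p) = -p log₂(p) - (1-p) log₂(1-p) is the binary entropy function.

H(0.1203) = 0.5302 bits
C = 1 - 0.5302 = 0.4698 bits per symbol

This means we can reliably transmit up to 0.4698 bits of information per channel use.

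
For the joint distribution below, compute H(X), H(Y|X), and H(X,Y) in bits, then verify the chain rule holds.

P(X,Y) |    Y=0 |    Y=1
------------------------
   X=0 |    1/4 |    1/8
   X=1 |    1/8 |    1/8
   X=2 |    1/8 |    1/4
H(X,Y) = 2.5000, H(X) = 1.5613, H(Y|X) = 0.9387 (all in bits)

Chain rule: H(X,Y) = H(X) + H(Y|X)

Left side — joint entropy directly:
H(X,Y) = -Σ p(x,y) log p(x,y) = 2.5000 bits

Right side — compute H(Y|X) from the conditional distributions:
P(X) = (3/8, 1/4, 3/8), so H(X) = 1.5613 bits
H(Y|X) = Σ_x P(X=x) · H(Y|X=x):
  P(Y|X=0) = (2/3, 1/3), H(Y|X=0) = 0.9183, weight P(X=0) = 3/8
  P(Y|X=1) = (1/2, 1/2), H(Y|X=1) = 1.0000, weight P(X=1) = 1/4
  P(Y|X=2) = (1/3, 2/3), H(Y|X=2) = 0.9183, weight P(X=2) = 3/8
H(Y|X) = 0.9387 bits

H(X) + H(Y|X) = 1.5613 + 0.9387 = 2.5000 bits

Both sides equal 2.5000 bits. ✓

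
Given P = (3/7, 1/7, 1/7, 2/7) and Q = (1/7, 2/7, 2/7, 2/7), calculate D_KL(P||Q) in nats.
0.2728 nats

KL divergence: D_KL(P||Q) = Σ p(x) log(p(x)/q(x))

Computing term by term:
  x=0: 3/7 × log_e[(3/7)/(1/7)] = 3/7 × 1.0986 = 0.4708
  x=1: 1/7 × log_e[(1/7)/(2/7)] = 1/7 × -0.6931 = -0.0990
  x=2: 1/7 × log_e[(1/7)/(2/7)] = 1/7 × -0.6931 = -0.0990
  x=3: 2/7 × log_e[(2/7)/(2/7)] = 2/7 × 0.0000 = 0.0000

D_KL(P||Q) = 0.2728 nats

Note: KL divergence is always non-negative and equals 0 iff P = Q.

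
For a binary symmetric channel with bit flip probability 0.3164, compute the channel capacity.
0.0996 bits

For a binary symmetric channel (BSC) with error probability p:
Capacity C = 1 - H(p) bits per symbol

where H(p) = -p log₂(p) - (1-p) log₂(1-p) is the binary entropy function.

H(0.3164) = 0.9004 bits
C = 1 - 0.9004 = 0.0996 bits per symbol

This means we can reliably transmit up to 0.0996 bits of information per channel use.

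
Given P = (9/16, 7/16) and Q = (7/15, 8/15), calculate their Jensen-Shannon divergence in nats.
0.0046 nats

Jensen-Shannon divergence is:
JSD(P||Q) = 0.5 × D_KL(P||M) + 0.5 × D_KL(Q||M)
where M = 0.5 × (P + Q) is the mixture distribution.

M = 0.5 × (9/16, 7/16) + 0.5 × (7/15, 8/15) = (0.514583, 0.485417)

D_KL(P||M) = 0.0046 nats
D_KL(Q||M) = 0.0046 nats

JSD(P||Q) = 0.5 × 0.0046 + 0.5 × 0.0046 = 0.0046 nats

Unlike KL divergence, JSD is symmetric and bounded: 0 ≤ JSD ≤ log(2).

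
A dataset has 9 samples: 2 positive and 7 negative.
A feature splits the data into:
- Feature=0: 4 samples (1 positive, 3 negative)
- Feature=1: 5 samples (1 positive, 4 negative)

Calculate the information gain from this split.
0.0026 bits

Information Gain = H(Y) - H(Y|Feature)

Before split:
P(positive) = 2/9 = 0.2222
H(Y) = 0.7642 bits

After split:
Feature=0: H = 0.8113 bits (weight = 4/9)
Feature=1: H = 0.7219 bits (weight = 5/9)
H(Y|Feature) = (4/9)×0.8113 + (5/9)×0.7219 = 0.7616 bits

Information Gain = 0.7642 - 0.7616 = 0.0026 bits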